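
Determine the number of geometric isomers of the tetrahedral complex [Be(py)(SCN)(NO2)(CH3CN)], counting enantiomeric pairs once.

1

Only one geometric arrangement is possible; it has no improper symmetry element, so it exists as a pair of enantiomers (2 stereoisomers).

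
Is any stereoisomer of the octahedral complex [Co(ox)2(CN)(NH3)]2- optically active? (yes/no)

The six octahedral sites form three mutually perpendicular trans pairs.
Each ox is bidentate and must span two cis positions.
There are 2 geometric isomers: CN and NH3 mutually trans; CN and NH3 mutually cis (chiral).
One of these lacks any improper symmetry element and so occurs as an enantiomeric pair, giving 2 + 1 = 3 stereoisomers in total.

yes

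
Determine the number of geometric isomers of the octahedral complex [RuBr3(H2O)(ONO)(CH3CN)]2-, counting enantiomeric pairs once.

In an octahedral complex each vertex has one trans partner and four cis neighbours.
The distinct arrangements are (4 in all): Br mer (3 arrangements); Br fac (chiral).

4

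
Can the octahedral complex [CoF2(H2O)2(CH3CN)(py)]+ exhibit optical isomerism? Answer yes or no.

yes

An octahedron has six vertices in three trans pairs; every non-trans pair is cis.
There are 6 geometric isomers: F cis, H2O cis (3 arrangements, 2 chiral); F cis, H2O trans; F trans, H2O cis; F trans, H2O trans.
Of these, 2 lack any improper symmetry element and so occur as enantiomeric pairs, giving 6 + 2 = 8 stereoisomers in total.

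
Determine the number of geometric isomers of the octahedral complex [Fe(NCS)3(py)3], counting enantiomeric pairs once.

The six octahedral sites form three mutually perpendicular trans pairs.
There are 2 geometric isomers: NCS mer; NCS fac.

2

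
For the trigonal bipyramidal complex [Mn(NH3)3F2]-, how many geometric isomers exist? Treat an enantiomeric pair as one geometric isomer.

In a trigonal bipyramid the two axial positions differ from the three equatorial ones.
The distinct arrangements are (3 in all): F both axial; F one axial, one equatorial; F both equatorial.

3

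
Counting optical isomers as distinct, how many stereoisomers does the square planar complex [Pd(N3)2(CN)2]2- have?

2

In a square planar complex each vertex has one trans partner and two cis neighbours.
Working through the distinct placements yields 2 geometric isomers: N3 cis; N3 trans.
Each arrangement has an internal mirror plane or centre of symmetry, so none is chiral.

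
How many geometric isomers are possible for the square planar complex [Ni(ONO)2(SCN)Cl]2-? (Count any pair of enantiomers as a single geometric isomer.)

In a square planar complex each vertex has one trans partner and two cis neighbours.
Systematic placement gives 2 geometric isomers: ONO cis; ONO trans.

2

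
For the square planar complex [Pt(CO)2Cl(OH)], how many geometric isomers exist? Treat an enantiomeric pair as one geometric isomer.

A square has two trans pairs of vertices; adjacent vertices are cis.
Working through the distinct placements yields 2 geometric isomers: CO cis; CO trans.

2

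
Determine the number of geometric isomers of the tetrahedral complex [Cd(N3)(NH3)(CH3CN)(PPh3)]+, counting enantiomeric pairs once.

1

All four vertices of a tetrahedron are equivalent and mutually adjacent, so cis/trans isomerism cannot arise.
Only one geometric arrangement is possible; it has no improper symmetry element, so it exists as a pair of enantiomers (2 stereoisomers).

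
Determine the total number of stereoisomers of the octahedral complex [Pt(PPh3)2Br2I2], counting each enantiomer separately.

6

The six octahedral sites form three mutually perpendicular trans pairs.
Working through the distinct placements yields 5 geometric isomers: PPh3 trans, Br trans, I trans; PPh3 cis, Br trans, I cis; PPh3 trans, Br cis, I cis; PPh3 cis, Br cis, I cis (chiral); PPh3 cis, Br cis, I trans.
One of these lacks any improper symmetry element and so occurs as an enantiomeric pair, giving 5 + 1 = 6 stereoisomers in total.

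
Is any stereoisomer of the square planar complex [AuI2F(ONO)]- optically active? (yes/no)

A square has two trans pairs of vertices; adjacent vertices are cis.
There are 2 geometric isomers: I cis; I trans.
Each arrangement has an internal mirror plane or centre of symmetry, so none is chiral.

no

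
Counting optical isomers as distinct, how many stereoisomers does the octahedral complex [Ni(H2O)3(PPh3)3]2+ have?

The six octahedral sites form three mutually perpendicular trans pairs.
There are 2 geometric isomers: H2O mer; H2O fac.
Each arrangement has an internal mirror plane or centre of symmetry, so none is chiral.

2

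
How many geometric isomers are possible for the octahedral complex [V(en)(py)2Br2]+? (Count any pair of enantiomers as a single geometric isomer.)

3

Each en is bidentate and must span two cis positions.
Working through the distinct placements yields 3 geometric isomers: py cis, Br trans; py trans, Br cis; py cis, Br cis (chiral).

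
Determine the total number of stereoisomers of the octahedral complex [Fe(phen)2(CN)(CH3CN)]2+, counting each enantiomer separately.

3

Each phen is bidentate and must span two cis positions.
Working through the distinct placements yields 2 geometric isomers: CN and CH3CN mutually trans; CN and CH3CN mutually cis (chiral).
One of these lacks any improper symmetry element and so occurs as an enantiomeric pair, giving 2 + 1 = 3 stereoisomers in total.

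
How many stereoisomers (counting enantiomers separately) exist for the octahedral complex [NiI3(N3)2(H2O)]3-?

The six octahedral sites form three mutually perpendicular trans pairs.
Systematic placement gives 3 geometric isomers: I mer, N3 trans; I fac, N3 cis; I mer, N3 cis.
Each arrangement has an internal mirror plane or centre of symmetry, so none is chiral.

3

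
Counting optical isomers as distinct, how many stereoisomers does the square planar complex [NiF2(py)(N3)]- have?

A square has two trans pairs of vertices; adjacent vertices are cis.
Working through the distinct placements yields 2 geometric isomers: F cis; F trans.
Each arrangement has an internal mirror plane or centre of symmetry, so none is chiral.

2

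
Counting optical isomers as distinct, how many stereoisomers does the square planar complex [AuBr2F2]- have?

A square has two trans pairs of vertices; adjacent vertices are cis.
Systematic placement gives 2 geometric isomers: Br cis; Br trans.
Each arrangement has an internal mirror plane or centre of symmetry, so none is chiral.

2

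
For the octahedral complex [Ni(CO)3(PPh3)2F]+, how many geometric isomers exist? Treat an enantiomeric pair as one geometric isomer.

3

In an octahedral complex each vertex has one trans partner and four cis neighbours.
Systematic placement gives 3 geometric isomers: CO mer, PPh3 trans; CO mer, PPh3 cis; CO fac, PPh3 cis.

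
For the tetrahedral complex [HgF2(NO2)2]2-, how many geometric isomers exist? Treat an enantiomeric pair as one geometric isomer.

All four vertices of a tetrahedron are equivalent and mutually adjacent, so cis/trans isomerism cannot arise.
Only one geometric arrangement is possible.

1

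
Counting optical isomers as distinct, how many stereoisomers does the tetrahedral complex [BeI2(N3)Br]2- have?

1

All four vertices of a tetrahedron are equivalent and mutually adjacent, so cis/trans isomerism cannot arise.
Only one geometric arrangement is possible.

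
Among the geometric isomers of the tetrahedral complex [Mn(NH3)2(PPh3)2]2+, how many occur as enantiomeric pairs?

In a tetrahedral complex all four positions are equivalent and every pair of ligands is adjacent — there is no cis/trans distinction.
Only one geometric arrangement is possible.

0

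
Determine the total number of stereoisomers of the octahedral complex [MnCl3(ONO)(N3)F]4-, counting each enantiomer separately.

5

In an octahedral complex each vertex has one trans partner and four cis neighbours.
The distinct arrangements are (4 in all): Cl mer (3 arrangements); Cl fac (chiral).
One of these lacks any improper symmetry element and so occurs as an enantiomeric pair, giving 4 + 1 = 5 stereoisomers in total.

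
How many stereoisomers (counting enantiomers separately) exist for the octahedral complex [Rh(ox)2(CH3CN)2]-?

Each ox is bidentate and must span two cis positions.
Systematic placement gives 2 geometric isomers: CH3CN trans; CH3CN cis (chiral).
One of these lacks any improper symmetry element and so occurs as an enantiomeric pair, giving 2 + 1 = 3 stereoisomers in total.

3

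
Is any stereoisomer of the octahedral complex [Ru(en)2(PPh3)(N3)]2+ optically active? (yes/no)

The six octahedral sites form three mutually perpendicular trans pairs.
Each en is bidentate and must span two cis positions.
The distinct arrangements are (2 in all): PPh3 and N3 mutually trans; PPh3 and N3 mutually cis (chiral).
One of these lacks any improper symmetry element and so occurs as an enantiomeric pair, giving 2 + 1 = 3 stereoisomers in total.

yes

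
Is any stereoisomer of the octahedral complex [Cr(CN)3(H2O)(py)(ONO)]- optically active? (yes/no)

yes

There are 4 geometric isomers: CN mer (3 arrangements); CN fac (chiral).
One of these lacks any improper symmetry element and so occurs as an enantiomeric pair, giving 4 + 1 = 5 stereoisomers in total.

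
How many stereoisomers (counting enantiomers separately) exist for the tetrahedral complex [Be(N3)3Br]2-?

1

In a tetrahedral complex all four positions are equivalent and every pair of ligands is adjacent — there is no cis/trans distinction.
Only one geometric arrangement is possible.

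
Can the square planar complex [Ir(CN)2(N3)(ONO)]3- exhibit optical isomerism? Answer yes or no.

In a square planar complex each vertex has one trans partner and two cis neighbours.
There are 2 geometric isomers: CN cis; CN trans.
Each arrangement has an internal mirror plane or centre of symmetry, so none is chiral.

no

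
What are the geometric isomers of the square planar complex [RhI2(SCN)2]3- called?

cis and trans

In a square planar complex each vertex has one trans partner and two cis neighbours.
The distinct arrangements are (2 in all): I cis; I trans.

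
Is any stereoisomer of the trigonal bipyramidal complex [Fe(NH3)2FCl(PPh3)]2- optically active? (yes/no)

yes

Exhaustive case analysis gives 7 geometric isomers.
Of these, 3 lack any improper symmetry element and so occur as enantiomeric pairs, giving 7 + 3 = 10 stereoisomers in total.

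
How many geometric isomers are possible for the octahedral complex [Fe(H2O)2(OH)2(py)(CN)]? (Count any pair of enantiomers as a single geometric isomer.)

6

The six octahedral sites form three mutually perpendicular trans pairs.
There are 6 geometric isomers: H2O cis, OH cis (3 arrangements, 2 chiral); H2O cis, OH trans; H2O trans, OH cis; H2O trans, OH trans.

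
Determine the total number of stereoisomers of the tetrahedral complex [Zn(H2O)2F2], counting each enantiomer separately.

All four vertices of a tetrahedron are equivalent and mutually adjacent, so cis/trans isomerism cannot arise.
Only one geometric arrangement is possible.

1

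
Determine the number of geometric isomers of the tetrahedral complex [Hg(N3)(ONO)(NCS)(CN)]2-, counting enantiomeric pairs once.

1

All four vertices of a tetrahedron are equivalent and mutually adjacent, so cis/trans isomerism cannot arise.
Only one geometric arrangement is possible; it has no improper symmetry element, so it exists as a pair of enantiomers (2 stereoisomers).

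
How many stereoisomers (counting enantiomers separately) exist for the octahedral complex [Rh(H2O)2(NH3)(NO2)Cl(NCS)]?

In an octahedral complex each vertex has one trans partner and four cis neighbours.
Placing the ligands in turn and identifying arrangements related by rotation or reflection leaves 9 distinct geometric isomers.
Of these, 6 lack any improper symmetry element and so occur as enantiomeric pairs, giving 9 + 6 = 15 stereoisomers in total.

15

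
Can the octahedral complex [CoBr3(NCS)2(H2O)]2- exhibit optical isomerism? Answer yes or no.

no

In an octahedral complex each vertex has one trans partner and four cis neighbours.
Working through the distinct placements yields 3 geometric isomers: Br mer, NCS trans; Br mer, NCS cis; Br fac, NCS cis.
Each arrangement has an internal mirror plane or centre of symmetry, so none is chiral.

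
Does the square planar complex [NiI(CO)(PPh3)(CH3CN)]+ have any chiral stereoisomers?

There are 3 geometric isomers: (CH3CN/I trans, CO/PPh3 trans); (CH3CN/PPh3 trans, CO/I trans); (CH3CN/CO trans, I/PPh3 trans).
Each arrangement has an internal mirror plane or centre of symmetry, so none is chiral.

no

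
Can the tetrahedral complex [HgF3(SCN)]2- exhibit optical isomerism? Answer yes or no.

no

Only one geometric arrangement is possible.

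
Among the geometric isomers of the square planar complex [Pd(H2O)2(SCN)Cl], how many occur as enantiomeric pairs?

0

The distinct arrangements are (2 in all): H2O cis; H2O trans.
Each arrangement has an internal mirror plane or centre of symmetry, so none is chiral.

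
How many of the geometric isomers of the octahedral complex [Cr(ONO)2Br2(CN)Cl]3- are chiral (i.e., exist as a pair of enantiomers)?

In an octahedral complex each vertex has one trans partner and four cis neighbours.
Systematic placement gives 6 geometric isomers: ONO trans, Br trans; ONO cis, Br trans; ONO trans, Br cis; ONO cis, Br cis (3 arrangements, 2 chiral).
Of these, 2 lack any improper symmetry element and so occur as enantiomeric pairs, giving 6 + 2 = 8 stereoisomers in total.

2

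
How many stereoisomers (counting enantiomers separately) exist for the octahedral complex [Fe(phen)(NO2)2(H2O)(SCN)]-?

An octahedron has six vertices in three trans pairs; every non-trans pair is cis.
Each phen is bidentate and must span two cis positions.
Working through the distinct placements yields 4 geometric isomers: NO2 cis (3 arrangements, 2 chiral); NO2 trans.
Of these, 2 lack any improper symmetry element and so occur as enantiomeric pairs, giving 4 + 2 = 6 stereoisomers in total.

6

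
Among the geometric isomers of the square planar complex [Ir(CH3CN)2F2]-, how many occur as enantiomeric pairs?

0

A square has two trans pairs of vertices; adjacent vertices are cis.
There are 2 geometric isomers: CH3CN cis; CH3CN trans.
Each arrangement has an internal mirror plane or centre of symmetry, so none is chiral.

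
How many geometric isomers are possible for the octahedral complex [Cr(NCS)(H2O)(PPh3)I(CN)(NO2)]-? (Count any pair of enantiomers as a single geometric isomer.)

15

An octahedron has six vertices in three trans pairs; every non-trans pair is cis.
Placing the ligands in turn and identifying arrangements related by rotation or reflection leaves 15 distinct geometric isomers.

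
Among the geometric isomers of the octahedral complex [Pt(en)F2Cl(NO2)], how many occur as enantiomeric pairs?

2

In an octahedral complex each vertex has one trans partner and four cis neighbours.
Each en is bidentate and must span two cis positions.
Working through the distinct placements yields 4 geometric isomers: F cis (3 arrangements, 2 chiral); F trans.
Of these, 2 lack any improper symmetry element and so occur as enantiomeric pairs, giving 4 + 2 = 6 stereoisomers in total.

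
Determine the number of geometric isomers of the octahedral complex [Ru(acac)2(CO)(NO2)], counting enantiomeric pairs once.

In an octahedral complex each vertex has one trans partner and four cis neighbours.
Each acac is bidentate and must span two cis positions.
Working through the distinct placements yields 2 geometric isomers: CO and NO2 mutually trans; CO and NO2 mutually cis (chiral).

2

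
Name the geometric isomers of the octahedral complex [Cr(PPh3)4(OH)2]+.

Working through the distinct placements yields 2 geometric isomers: OH trans; OH cis.

cis and trans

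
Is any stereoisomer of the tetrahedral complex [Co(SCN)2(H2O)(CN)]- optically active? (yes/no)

In a tetrahedral complex all four positions are equivalent and every pair of ligands is adjacent — there is no cis/trans distinction.
Only one geometric arrangement is possible.

no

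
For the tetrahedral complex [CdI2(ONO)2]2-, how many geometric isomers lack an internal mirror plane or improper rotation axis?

All four vertices of a tetrahedron are equivalent and mutually adjacent, so cis/trans isomerism cannot arise.
Only one geometric arrangement is possible.

0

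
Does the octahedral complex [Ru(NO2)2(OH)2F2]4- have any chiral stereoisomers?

In an octahedral complex each vertex has one trans partner and four cis neighbours.
The distinct arrangements are (5 in all): NO2 trans, OH trans, F trans; NO2 cis, OH cis, F trans; NO2 cis, OH trans, F cis; NO2 cis, OH cis, F cis (chiral); NO2 trans, OH cis, F cis.
One of these lacks any improper symmetry element and so occurs as an enantiomeric pair, giving 5 + 1 = 6 stereoisomers in total.

yes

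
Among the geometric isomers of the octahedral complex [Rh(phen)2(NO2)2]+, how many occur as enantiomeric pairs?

1

An octahedron has six vertices in three trans pairs; every non-trans pair is cis.
Each phen is bidentate and must span two cis positions.
The distinct arrangements are (2 in all): NO2 trans; NO2 cis (chiral).
One of these lacks any improper symmetry element and so occurs as an enantiomeric pair, giving 2 + 1 = 3 stereoisomers in total.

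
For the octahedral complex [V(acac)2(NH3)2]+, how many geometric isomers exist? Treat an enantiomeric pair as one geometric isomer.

An octahedron has six vertices in three trans pairs; every non-trans pair is cis.
Each acac is bidentate and must span two cis positions.
Working through the distinct placements yields 2 geometric isomers: NH3 trans; NH3 cis (chiral).

2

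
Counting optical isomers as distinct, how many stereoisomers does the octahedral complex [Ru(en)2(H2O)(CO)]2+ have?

3

The six octahedral sites form three mutually perpendicular trans pairs.
Each en is bidentate and must span two cis positions.
There are 2 geometric isomers: H2O and CO mutually trans; H2O and CO mutually cis (chiral).
One of these lacks any improper symmetry element and so occurs as an enantiomeric pair, giving 2 + 1 = 3 stereoisomers in total.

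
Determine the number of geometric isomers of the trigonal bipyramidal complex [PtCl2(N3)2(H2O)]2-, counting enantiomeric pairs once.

5

Placing the ligands in turn and identifying arrangements related by rotation or reflection leaves 5 distinct geometric isomers.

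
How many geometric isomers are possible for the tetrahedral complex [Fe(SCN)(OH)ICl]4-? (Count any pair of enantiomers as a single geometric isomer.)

Only one geometric arrangement is possible; it has no improper symmetry element, so it exists as a pair of enantiomers (2 stereoisomers).

1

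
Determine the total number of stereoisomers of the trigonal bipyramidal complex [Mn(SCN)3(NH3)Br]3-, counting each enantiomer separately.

4

A trigonal bipyramid has two axial and three equatorial sites, which are chemically inequivalent.
Working through the distinct placements yields 4 geometric isomers: NH3 axial, Br axial; NH3 equatorial, Br axial; NH3 axial, Br equatorial; NH3 equatorial, Br equatorial.
Each arrangement has an internal mirror plane or centre of symmetry, so none is chiral.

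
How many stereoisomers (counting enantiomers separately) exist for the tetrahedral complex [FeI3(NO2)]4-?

1

All four vertices of a tetrahedron are equivalent and mutually adjacent, so cis/trans isomerism cannot arise.
Only one geometric arrangement is possible.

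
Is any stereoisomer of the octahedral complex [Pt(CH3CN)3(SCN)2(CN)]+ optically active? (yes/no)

no

An octahedron has six vertices in three trans pairs; every non-trans pair is cis.
There are 3 geometric isomers: CH3CN mer, SCN trans; CH3CN mer, SCN cis; CH3CN fac, SCN cis.
Each arrangement has an internal mirror plane or centre of symmetry, so none is chiral.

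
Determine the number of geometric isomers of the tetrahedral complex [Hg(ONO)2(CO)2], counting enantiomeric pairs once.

1

Only one geometric arrangement is possible.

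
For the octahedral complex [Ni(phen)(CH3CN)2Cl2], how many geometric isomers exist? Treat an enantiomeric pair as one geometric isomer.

3

In an octahedral complex each vertex has one trans partner and four cis neighbours.
Each phen is bidentate and must span two cis positions.
There are 3 geometric isomers: CH3CN trans, Cl cis; CH3CN cis, Cl cis (chiral); CH3CN cis, Cl trans.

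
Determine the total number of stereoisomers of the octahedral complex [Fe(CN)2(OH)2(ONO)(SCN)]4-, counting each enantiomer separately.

An octahedron has six vertices in three trans pairs; every non-trans pair is cis.
Working through the distinct placements yields 6 geometric isomers: CN trans, OH trans; CN trans, OH cis; CN cis, OH cis (3 arrangements, 2 chiral); CN cis, OH trans.
Of these, 2 lack any improper symmetry element and so occur as enantiomeric pairs, giving 6 + 2 = 8 stereoisomers in total.

8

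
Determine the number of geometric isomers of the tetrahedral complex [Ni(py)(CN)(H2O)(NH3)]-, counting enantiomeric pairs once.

1

In a tetrahedral complex all four positions are equivalent and every pair of ligands is adjacent — there is no cis/trans distinction.
Only one geometric arrangement is possible; it has no improper symmetry element, so it exists as a pair of enantiomers (2 stereoisomers).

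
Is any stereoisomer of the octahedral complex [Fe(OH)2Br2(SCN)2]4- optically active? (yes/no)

yes

In an octahedral complex each vertex has one trans partner and four cis neighbours.
The distinct arrangements are (5 in all): OH trans, Br trans, SCN trans; OH cis, Br trans, SCN cis; OH cis, Br cis, SCN trans; OH cis, Br cis, SCN cis (chiral); OH trans, Br cis, SCN cis.
One of these lacks any improper symmetry element and so occurs as an enantiomeric pair, giving 5 + 1 = 6 stereoisomers in total.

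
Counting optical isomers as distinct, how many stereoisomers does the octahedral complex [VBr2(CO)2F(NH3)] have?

In an octahedral complex each vertex has one trans partner and four cis neighbours.
There are 6 geometric isomers: Br trans, CO trans; Br trans, CO cis; Br cis, CO cis (3 arrangements, 2 chiral); Br cis, CO trans.
Of these, 2 lack any improper symmetry element and so occur as enantiomeric pairs, giving 6 + 2 = 8 stereoisomers in total.

8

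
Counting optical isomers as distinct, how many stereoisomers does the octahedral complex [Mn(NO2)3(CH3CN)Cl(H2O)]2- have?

The six octahedral sites form three mutually perpendicular trans pairs.
Working through the distinct placements yields 4 geometric isomers: NO2 mer (3 arrangements); NO2 fac (chiral).
One of these lacks any improper symmetry element and so occurs as an enantiomeric pair, giving 4 + 1 = 5 stereoisomers in total.

5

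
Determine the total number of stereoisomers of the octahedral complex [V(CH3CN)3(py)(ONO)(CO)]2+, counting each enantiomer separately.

An octahedron has six vertices in three trans pairs; every non-trans pair is cis.
There are 4 geometric isomers: CH3CN mer (3 arrangements); CH3CN fac (chiral).
One of these lacks any improper symmetry element and so occurs as an enantiomeric pair, giving 4 + 1 = 5 stereoisomers in total.

5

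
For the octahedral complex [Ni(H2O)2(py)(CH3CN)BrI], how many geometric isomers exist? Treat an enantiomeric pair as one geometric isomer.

Exhaustive case analysis gives 9 geometric isomers.

9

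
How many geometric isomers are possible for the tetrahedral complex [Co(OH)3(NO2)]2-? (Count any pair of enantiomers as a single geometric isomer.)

1

Only one geometric arrangement is possible.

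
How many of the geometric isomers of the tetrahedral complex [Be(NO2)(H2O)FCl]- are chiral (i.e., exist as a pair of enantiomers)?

All four vertices of a tetrahedron are equivalent and mutually adjacent, so cis/trans isomerism cannot arise.
Only one geometric arrangement is possible; it has no improper symmetry element, so it exists as a pair of enantiomers (2 stereoisomers).

1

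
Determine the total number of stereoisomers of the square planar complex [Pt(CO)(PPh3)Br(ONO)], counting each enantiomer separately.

3

In a square planar complex each vertex has one trans partner and two cis neighbours.
The distinct arrangements are (3 in all): (Br/ONO trans, CO/PPh3 trans); (Br/PPh3 trans, CO/ONO trans); (Br/CO trans, ONO/PPh3 trans).
Each arrangement has an internal mirror plane or centre of symmetry, so none is chiral.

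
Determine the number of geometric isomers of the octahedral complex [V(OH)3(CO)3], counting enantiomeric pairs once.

2

An octahedron has six vertices in three trans pairs; every non-trans pair is cis.
Systematic placement gives 2 geometric isomers: OH mer; OH fac.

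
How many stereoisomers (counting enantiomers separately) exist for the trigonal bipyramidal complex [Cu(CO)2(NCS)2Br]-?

Exhaustive case analysis gives 5 geometric isomers.
One of these lacks any improper symmetry element and so occurs as an enantiomeric pair, giving 5 + 1 = 6 stereoisomers in total.

6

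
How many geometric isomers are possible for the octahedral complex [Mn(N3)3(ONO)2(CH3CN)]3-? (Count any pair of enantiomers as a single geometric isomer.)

3

An octahedron has six vertices in three trans pairs; every non-trans pair is cis.
The distinct arrangements are (3 in all): N3 mer, ONO trans; N3 fac, ONO cis; N3 mer, ONO cis.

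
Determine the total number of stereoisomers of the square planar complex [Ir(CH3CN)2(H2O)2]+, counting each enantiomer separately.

2

The distinct arrangements are (2 in all): CH3CN cis; CH3CN trans.
Each arrangement has an internal mirror plane or centre of symmetry, so none is chiral.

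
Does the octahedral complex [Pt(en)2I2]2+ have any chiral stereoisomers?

yes

The six octahedral sites form three mutually perpendicular trans pairs.
Each en is bidentate and must span two cis positions.
The distinct arrangements are (2 in all): I trans; I cis (chiral).
One of these lacks any improper symmetry element and so occurs as an enantiomeric pair, giving 2 + 1 = 3 stereoisomers in total.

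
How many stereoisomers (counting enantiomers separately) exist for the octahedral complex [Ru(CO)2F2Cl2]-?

An octahedron has six vertices in three trans pairs; every non-trans pair is cis.
Systematic placement gives 5 geometric isomers: CO trans, F trans, Cl trans; CO trans, F cis, Cl cis; CO cis, F trans, Cl cis; CO cis, F cis, Cl cis (chiral); CO cis, F cis, Cl trans.
One of these lacks any improper symmetry element and so occurs as an enantiomeric pair, giving 5 + 1 = 6 stereoisomers in total.

6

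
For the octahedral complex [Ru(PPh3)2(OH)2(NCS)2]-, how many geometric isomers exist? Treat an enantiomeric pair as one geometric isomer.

5

The six octahedral sites form three mutually perpendicular trans pairs.
There are 5 geometric isomers: PPh3 trans, OH trans, NCS trans; PPh3 cis, OH cis, NCS trans; PPh3 trans, OH cis, NCS cis; PPh3 cis, OH cis, NCS cis (chiral); PPh3 cis, OH trans, NCS cis.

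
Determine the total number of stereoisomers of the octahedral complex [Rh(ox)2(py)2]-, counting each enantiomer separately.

3

The six octahedral sites form three mutually perpendicular trans pairs.
Each ox is bidentate and must span two cis positions.
There are 2 geometric isomers: py trans; py cis (chiral).
One of these lacks any improper symmetry element and so occurs as an enantiomeric pair, giving 2 + 1 = 3 stereoisomers in total.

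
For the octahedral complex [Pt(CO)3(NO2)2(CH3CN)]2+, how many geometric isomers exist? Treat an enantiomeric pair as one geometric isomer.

3

An octahedron has six vertices in three trans pairs; every non-trans pair is cis.
There are 3 geometric isomers: CO mer, NO2 trans; CO fac, NO2 cis; CO mer, NO2 cis.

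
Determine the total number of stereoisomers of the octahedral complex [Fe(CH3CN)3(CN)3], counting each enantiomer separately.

2

The six octahedral sites form three mutually perpendicular trans pairs.
The distinct arrangements are (2 in all): CH3CN mer; CH3CN fac.
Each arrangement has an internal mirror plane or centre of symmetry, so none is chiral.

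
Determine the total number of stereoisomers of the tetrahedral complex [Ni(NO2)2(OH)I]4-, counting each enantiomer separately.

In a tetrahedral complex all four positions are equivalent and every pair of ligands is adjacent — there is no cis/trans distinction.
Only one geometric arrangement is possible.

1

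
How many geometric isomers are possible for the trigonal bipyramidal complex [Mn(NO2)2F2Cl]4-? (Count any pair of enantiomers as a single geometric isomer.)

5

Systematic enumeration (placing each ligand type in turn and discarding arrangements equivalent by rotation or reflection) gives 5 geometric isomers.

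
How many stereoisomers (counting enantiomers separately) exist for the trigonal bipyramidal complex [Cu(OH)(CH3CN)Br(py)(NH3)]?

20

A trigonal bipyramid has two axial and three equatorial sites, which are chemically inequivalent.
Systematic enumeration (placing each ligand type in turn and discarding arrangements equivalent by rotation or reflection) gives 10 geometric isomers.
Of these, 10 lack any improper symmetry element and so occur as enantiomeric pairs, giving 10 + 10 = 20 stereoisomers in total.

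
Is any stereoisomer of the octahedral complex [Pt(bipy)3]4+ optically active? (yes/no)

yes

Each bipy is bidentate and must span two cis positions.
Only one geometric arrangement is possible; it has no improper symmetry element, so it exists as a pair of enantiomers (2 stereoisomers).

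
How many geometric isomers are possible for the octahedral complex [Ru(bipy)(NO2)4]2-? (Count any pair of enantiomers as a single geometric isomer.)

1

In an octahedral complex each vertex has one trans partner and four cis neighbours.
Each bipy is bidentate and must span two cis positions.
Only one geometric arrangement is possible.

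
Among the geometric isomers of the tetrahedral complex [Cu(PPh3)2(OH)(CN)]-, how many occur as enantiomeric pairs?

0

In a tetrahedral complex all four positions are equivalent and every pair of ligands is adjacent — there is no cis/trans distinction.
Only one geometric arrangement is possible.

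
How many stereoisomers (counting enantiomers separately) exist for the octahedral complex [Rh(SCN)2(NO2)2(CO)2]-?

6

The six octahedral sites form three mutually perpendicular trans pairs.
There are 5 geometric isomers: SCN trans, NO2 trans, CO trans; SCN cis, NO2 cis, CO trans; SCN trans, NO2 cis, CO cis; SCN cis, NO2 cis, CO cis (chiral); SCN cis, NO2 trans, CO cis.
One of these lacks any improper symmetry element and so occurs as an enantiomeric pair, giving 5 + 1 = 6 stereoisomers in total.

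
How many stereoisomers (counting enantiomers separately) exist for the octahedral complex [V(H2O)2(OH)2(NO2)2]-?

6

There are 5 geometric isomers: H2O trans, OH trans, NO2 trans; H2O trans, OH cis, NO2 cis; H2O cis, OH trans, NO2 cis; H2O cis, OH cis, NO2 cis (chiral); H2O cis, OH cis, NO2 trans.
One of these lacks any improper symmetry element and so occurs as an enantiomeric pair, giving 5 + 1 = 6 stereoisomers in total.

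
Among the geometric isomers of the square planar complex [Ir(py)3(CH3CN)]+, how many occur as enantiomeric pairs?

0

In a square planar complex each vertex has one trans partner and two cis neighbours.
Only one geometric arrangement is possible.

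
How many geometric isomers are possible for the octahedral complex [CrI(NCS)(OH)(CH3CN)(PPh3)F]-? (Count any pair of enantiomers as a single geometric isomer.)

15

The six octahedral sites form three mutually perpendicular trans pairs.
Systematic enumeration (placing each ligand type in turn and discarding arrangements equivalent by rotation or reflection) gives 15 geometric isomers.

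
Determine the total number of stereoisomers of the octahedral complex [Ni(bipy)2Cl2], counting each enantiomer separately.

3

The six octahedral sites form three mutually perpendicular trans pairs.
Each bipy is bidentate and must span two cis positions.
There are 2 geometric isomers: Cl trans; Cl cis (chiral).
One of these lacks any improper symmetry element and so occurs as an enantiomeric pair, giving 2 + 1 = 3 stereoisomers in total.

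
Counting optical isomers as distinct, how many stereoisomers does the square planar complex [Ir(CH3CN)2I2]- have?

2

The distinct arrangements are (2 in all): CH3CN cis; CH3CN trans.
Each arrangement has an internal mirror plane or centre of symmetry, so none is chiral.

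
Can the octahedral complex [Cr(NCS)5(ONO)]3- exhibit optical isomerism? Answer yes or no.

no

An octahedron has six vertices in three trans pairs; every non-trans pair is cis.
Only one geometric arrangement is possible.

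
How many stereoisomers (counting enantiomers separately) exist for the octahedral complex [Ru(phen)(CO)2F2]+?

4

An octahedron has six vertices in three trans pairs; every non-trans pair is cis.
Each phen is bidentate and must span two cis positions.
Systematic placement gives 3 geometric isomers: CO trans, F cis; CO cis, F cis (chiral); CO cis, F trans.
One of these lacks any improper symmetry element and so occurs as an enantiomeric pair, giving 3 + 1 = 4 stereoisomers in total.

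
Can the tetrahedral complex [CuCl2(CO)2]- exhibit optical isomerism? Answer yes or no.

In a tetrahedral complex all four positions are equivalent and every pair of ligands is adjacent — there is no cis/trans distinction.
Only one geometric arrangement is possible.

no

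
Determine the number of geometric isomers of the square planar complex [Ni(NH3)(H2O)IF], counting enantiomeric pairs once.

3

In a square planar complex each vertex has one trans partner and two cis neighbours.
There are 3 geometric isomers: (F/I trans, H2O/NH3 trans); (F/NH3 trans, H2O/I trans); (F/H2O trans, I/NH3 trans).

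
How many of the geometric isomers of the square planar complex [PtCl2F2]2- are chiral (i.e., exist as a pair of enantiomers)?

0

A square has two trans pairs of vertices; adjacent vertices are cis.
Working through the distinct placements yields 2 geometric isomers: Cl cis; Cl trans.
Each arrangement has an internal mirror plane or centre of symmetry, so none is chiral.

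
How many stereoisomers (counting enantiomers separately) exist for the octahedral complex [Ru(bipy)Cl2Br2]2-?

Each bipy is bidentate and must span two cis positions.
Working through the distinct placements yields 3 geometric isomers: Cl cis, Br trans; Cl cis, Br cis (chiral); Cl trans, Br cis.
One of these lacks any improper symmetry element and so occurs as an enantiomeric pair, giving 3 + 1 = 4 stereoisomers in total.

4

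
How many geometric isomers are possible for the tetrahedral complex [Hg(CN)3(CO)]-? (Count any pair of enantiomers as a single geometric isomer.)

1

In a tetrahedral complex all four positions are equivalent and every pair of ligands is adjacent — there is no cis/trans distinction.
Only one geometric arrangement is possible.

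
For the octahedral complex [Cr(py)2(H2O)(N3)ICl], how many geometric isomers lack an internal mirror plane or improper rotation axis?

An octahedron has six vertices in three trans pairs; every non-trans pair is cis.
Exhaustive case analysis gives 9 geometric isomers.
Of these, 6 lack any improper symmetry element and so occur as enantiomeric pairs, giving 9 + 6 = 15 stereoisomers in total.

6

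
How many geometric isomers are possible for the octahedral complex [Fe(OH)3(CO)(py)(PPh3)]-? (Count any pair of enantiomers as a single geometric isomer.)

There are 4 geometric isomers: OH mer (3 arrangements); OH fac (chiral).

4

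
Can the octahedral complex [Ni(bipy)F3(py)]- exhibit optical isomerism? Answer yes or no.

In an octahedral complex each vertex has one trans partner and four cis neighbours.
Each bipy is bidentate and must span two cis positions.
The distinct arrangements are (2 in all): F mer; F fac.
Each arrangement has an internal mirror plane or centre of symmetry, so none is chiral.

no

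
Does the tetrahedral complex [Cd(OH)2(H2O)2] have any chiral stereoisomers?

no

All four vertices of a tetrahedron are equivalent and mutually adjacent, so cis/trans isomerism cannot arise.
Only one geometric arrangement is possible.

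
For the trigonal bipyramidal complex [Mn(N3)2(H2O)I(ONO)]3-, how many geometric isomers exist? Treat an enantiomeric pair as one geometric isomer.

In a trigonal bipyramid the two axial positions differ from the three equatorial ones.
Systematic enumeration (placing each ligand type in turn and discarding arrangements equivalent by rotation or reflection) gives 7 geometric isomers.

7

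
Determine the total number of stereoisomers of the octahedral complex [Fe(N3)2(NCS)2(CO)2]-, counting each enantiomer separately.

There are 5 geometric isomers: N3 trans, NCS trans, CO trans; N3 cis, NCS cis, CO trans; N3 cis, NCS trans, CO cis; N3 cis, NCS cis, CO cis (chiral); N3 trans, NCS cis, CO cis.
One of these lacks any improper symmetry element and so occurs as an enantiomeric pair, giving 5 + 1 = 6 stereoisomers in total.

6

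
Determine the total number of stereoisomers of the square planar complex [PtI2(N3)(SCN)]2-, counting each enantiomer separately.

In a square planar complex each vertex has one trans partner and two cis neighbours.
There are 2 geometric isomers: I cis; I trans.
Each arrangement has an internal mirror plane or centre of symmetry, so none is chiral.

2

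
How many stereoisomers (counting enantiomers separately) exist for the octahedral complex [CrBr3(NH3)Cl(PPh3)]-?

The six octahedral sites form three mutually perpendicular trans pairs.
Working through the distinct placements yields 4 geometric isomers: Br mer (3 arrangements); Br fac (chiral).
One of these lacks any improper symmetry element and so occurs as an enantiomeric pair, giving 4 + 1 = 5 stereoisomers in total.

5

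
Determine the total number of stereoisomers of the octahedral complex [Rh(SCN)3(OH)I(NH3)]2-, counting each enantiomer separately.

There are 4 geometric isomers: SCN mer (3 arrangements); SCN fac (chiral).
One of these lacks any improper symmetry element and so occurs as an enantiomeric pair, giving 4 + 1 = 5 stereoisomers in total.

5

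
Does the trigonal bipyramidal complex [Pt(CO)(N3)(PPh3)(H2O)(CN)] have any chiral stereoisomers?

yes

A trigonal bipyramid has two axial and three equatorial sites, which are chemically inequivalent.
Placing the ligands in turn and identifying arrangements related by rotation or reflection leaves 10 distinct geometric isomers.
Of these, 10 lack any improper symmetry element and so occur as enantiomeric pairs, giving 10 + 10 = 20 stereoisomers in total.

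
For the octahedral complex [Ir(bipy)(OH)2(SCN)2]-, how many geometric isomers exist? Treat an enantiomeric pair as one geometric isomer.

The six octahedral sites form three mutually perpendicular trans pairs.
Each bipy is bidentate and must span two cis positions.
There are 3 geometric isomers: OH trans, SCN cis; OH cis, SCN cis (chiral); OH cis, SCN trans.

3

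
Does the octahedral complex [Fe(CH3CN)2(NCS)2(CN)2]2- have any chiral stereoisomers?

Systematic placement gives 5 geometric isomers: CH3CN trans, NCS trans, CN trans; CH3CN trans, NCS cis, CN cis; CH3CN cis, NCS trans, CN cis; CH3CN cis, NCS cis, CN cis (chiral); CH3CN cis, NCS cis, CN trans.
One of these lacks any improper symmetry element and so occurs as an enantiomeric pair, giving 5 + 1 = 6 stereoisomers in total.

yes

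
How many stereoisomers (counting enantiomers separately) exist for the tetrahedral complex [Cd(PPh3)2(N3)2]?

1

All four vertices of a tetrahedron are equivalent and mutually adjacent, so cis/trans isomerism cannot arise.
Only one geometric arrangement is possible.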